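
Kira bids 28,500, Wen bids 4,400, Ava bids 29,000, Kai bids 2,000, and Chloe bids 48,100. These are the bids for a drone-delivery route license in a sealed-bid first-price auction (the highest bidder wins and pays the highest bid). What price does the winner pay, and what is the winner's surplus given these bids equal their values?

Ordered from highest: Chloe 48,100; Ava 29,000; Kira 28,500; Wen 4,400; Kai 2,000.
Chloe is the highest bidder, so Chloe wins.
Under the first-price rule, the price is the highest bid: 48,100.
Surplus = 48,100 − 48,100 = 0.

The winner pays 48,100 for a surplus of 0.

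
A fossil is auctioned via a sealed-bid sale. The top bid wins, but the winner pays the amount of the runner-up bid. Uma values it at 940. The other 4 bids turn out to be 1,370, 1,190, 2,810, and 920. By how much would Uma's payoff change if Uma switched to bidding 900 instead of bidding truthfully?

The highest competing bid is 2,810.
Bidding truthfully at 940: the top bid is 2,810 (a rival), so Uma loses. Payoff = 0.
Bidding 900: the top bid is 2,810 (a rival), so Uma loses. Payoff = 0.
Change = 0 − 0 = 0.
The bid only affects whether you win, not the price — here both bids land on the same side of the top rival bid, so the deviation is payoff-neutral.

Change in payoff: 0.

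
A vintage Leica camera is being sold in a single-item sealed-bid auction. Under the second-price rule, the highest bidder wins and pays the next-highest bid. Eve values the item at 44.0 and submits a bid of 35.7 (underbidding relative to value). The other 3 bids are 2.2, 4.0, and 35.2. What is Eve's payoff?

Highest competing bid: 35.2.
Eve's bid 35.7 is the highest overall, so Eve wins and pays the second-highest bid, 35.2.
Payoff = value − price = 44.0 − 35.2 = 8.8.

Payoff = 8.8.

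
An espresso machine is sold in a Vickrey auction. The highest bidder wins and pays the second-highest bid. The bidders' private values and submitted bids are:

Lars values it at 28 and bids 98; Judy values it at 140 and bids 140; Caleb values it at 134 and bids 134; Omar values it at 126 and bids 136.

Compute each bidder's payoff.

Lars 0, Judy 4, Caleb 0, Omar 0.

Bids in descending order: Judy 140, then Omar 136, then Caleb 134, then Lars 98.
Judy has the top bid and wins; the price is the second-highest bid, 136.
Judy's payoff = 140 − 136 = 4. All other bidders lose, so their payoff is 0.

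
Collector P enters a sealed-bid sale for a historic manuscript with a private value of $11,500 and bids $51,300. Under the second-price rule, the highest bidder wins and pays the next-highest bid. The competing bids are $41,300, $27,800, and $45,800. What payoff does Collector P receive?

Collector P's payoff: -$34,300.

Highest competing bid: $45,800.
Collector P's bid $51,300 is the highest overall, so Collector P wins and pays the second-highest bid, $45,800.
Payoff = value − price = $11,500 − $45,800 = -$34,300.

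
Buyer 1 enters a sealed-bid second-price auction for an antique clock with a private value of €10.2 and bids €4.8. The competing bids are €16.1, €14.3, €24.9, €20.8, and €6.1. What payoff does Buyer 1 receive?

€0.0

Highest competing bid: €24.9.
Buyer 1's bid €4.8 is not the highest, so Buyer 1 loses, pays nothing, and earns zero payoff.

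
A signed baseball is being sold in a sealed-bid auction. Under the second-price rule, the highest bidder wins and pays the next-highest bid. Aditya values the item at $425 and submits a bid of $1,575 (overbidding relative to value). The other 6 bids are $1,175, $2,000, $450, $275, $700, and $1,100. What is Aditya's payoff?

Highest competing bid: $2,000.
Aditya's bid $1,575 is not the highest, so Aditya loses, pays nothing, and earns zero payoff.

Payoff = $0.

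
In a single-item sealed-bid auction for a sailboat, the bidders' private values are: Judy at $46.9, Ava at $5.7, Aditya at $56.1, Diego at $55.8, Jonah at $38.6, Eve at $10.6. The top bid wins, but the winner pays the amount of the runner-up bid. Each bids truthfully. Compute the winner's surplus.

Winner's surplus: $0.3.

Bids in descending order: Aditya $56.1, then Diego $55.8, then Judy $46.9, then Jonah $38.6, then Eve $10.6, then Ava $5.7.
Aditya wins with the top bid and pays the second-highest, $55.8.
Surplus = $56.1 − $55.8 = $0.3.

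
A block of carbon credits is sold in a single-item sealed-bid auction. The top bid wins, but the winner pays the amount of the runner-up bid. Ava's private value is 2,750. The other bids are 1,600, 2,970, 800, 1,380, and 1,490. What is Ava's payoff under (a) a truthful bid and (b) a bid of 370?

The highest competing bid is 2,970.
Bidding truthfully at 2,750: the top bid is 2,970 (a rival), so Ava loses. Payoff = 0.
Bidding 370: the top bid is 2,970 (a rival), so Ava loses. Payoff = 0.
The bid only affects whether you win, not the price — here both bids land on the same side of the top rival bid, so the deviation is payoff-neutral.

(a) 0  (b) 0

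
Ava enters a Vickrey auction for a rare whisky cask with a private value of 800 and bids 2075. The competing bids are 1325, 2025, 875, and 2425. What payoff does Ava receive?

Ava's payoff: 0.

Highest competing bid: 2425.
Ava's bid 2075 is not the highest, so Ava loses, pays nothing, and earns zero payoff.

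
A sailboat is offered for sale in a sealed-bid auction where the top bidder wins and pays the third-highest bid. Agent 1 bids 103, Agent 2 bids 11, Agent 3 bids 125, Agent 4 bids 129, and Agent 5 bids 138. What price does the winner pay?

The winner pays 125.

Sorted high to low: Agent 5 138, then Agent 4 129, then Agent 3 125, then Agent 1 103, then Agent 2 11.
Agent 5 is the highest bidder, so Agent 5 wins.
Under the third-price rule, the price is the third-highest bid: 125.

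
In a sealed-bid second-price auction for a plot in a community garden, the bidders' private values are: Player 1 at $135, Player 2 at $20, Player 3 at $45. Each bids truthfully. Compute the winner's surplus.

Ranking the bids: Player 1 $135 > Player 3 $45 > Player 2 $20.
Player 1 wins with the top bid and pays the second-highest, $45.
Surplus = $135 − $45 = $90.

Surplus = $90.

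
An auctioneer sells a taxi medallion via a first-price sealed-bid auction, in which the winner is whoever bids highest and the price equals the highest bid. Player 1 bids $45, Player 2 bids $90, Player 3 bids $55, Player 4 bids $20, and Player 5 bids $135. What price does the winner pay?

Price paid: $135.

Sorted high to low: Player 5 $135; Player 2 $90; Player 3 $55; Player 1 $45; Player 4 $20.
Player 5 is the highest bidder, so Player 5 wins.
Under the first-price rule, the price is the highest bid: $135.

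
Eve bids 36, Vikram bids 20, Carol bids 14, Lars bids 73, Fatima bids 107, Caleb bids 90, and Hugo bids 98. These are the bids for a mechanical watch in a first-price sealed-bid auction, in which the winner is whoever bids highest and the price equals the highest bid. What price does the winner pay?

Ranking the bids: Fatima 107 > Hugo 98 > Caleb 90 > Lars 73 > Eve 36 > Vikram 20 > Carol 14.
Fatima is the highest bidder, so Fatima wins.
Under the first-price rule, the price is the highest bid: 107.

107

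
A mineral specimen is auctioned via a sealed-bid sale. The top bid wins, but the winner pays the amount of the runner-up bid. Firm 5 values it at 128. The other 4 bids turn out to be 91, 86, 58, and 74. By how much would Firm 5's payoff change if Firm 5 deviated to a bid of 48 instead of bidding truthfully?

The highest competing bid is 91.
Bidding truthfully at 128: Firm 5 has the top bid, wins, and pays the second-highest bid 91. Payoff = 128 − 91 = 37.
Bidding 48: the top bid is 91 (a rival), so Firm 5 loses. Payoff = 0.
Change = 0 − 37 = -37.

Change in payoff: -37.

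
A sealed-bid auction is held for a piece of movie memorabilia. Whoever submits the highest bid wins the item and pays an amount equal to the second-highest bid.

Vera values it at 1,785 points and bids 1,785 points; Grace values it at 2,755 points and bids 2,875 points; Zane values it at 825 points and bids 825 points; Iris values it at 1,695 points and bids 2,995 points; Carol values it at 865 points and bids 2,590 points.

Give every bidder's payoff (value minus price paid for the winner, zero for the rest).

Sorted high to low: Iris 2,995 points; Grace 2,875 points; Carol 2,590 points; Vera 1,785 points; Zane 825 points.
Iris has the top bid and wins; the price is the second-highest bid, 2,875 points.
Iris's payoff = 1,695 points − 2,875 points = -1,180 points. All other bidders lose, so their payoff is 0.

Payoffs: Vera 0 points, Grace 0 points, Zane 0 points, Iris -1,180 points, Carol 0 points.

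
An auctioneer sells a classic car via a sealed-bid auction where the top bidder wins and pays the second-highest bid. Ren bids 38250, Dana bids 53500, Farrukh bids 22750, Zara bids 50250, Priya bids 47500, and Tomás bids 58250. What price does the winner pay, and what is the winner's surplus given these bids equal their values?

The winner pays 53500 for a surplus of 4750.

Ordered from highest: Tomás 58250, then Dana 53500, then Zara 50250, then Priya 47500, then Ren 38250, then Farrukh 22750.
Tomás is the highest bidder, so Tomás wins.
Under the second-price rule, the price is the second-highest bid: 53500.
Surplus = 58250 − 53500 = 4750.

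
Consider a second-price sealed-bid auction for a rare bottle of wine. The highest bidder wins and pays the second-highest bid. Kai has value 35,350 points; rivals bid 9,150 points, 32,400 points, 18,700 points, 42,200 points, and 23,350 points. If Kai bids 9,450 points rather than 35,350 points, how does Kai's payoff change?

0 points

The highest competing bid is 42,200 points.
Bidding truthfully at 35,350 points: the top bid is 42,200 points (a rival), so Kai loses. Payoff = 0 points.
Bidding 9,450 points: the top bid is 42,200 points (a rival), so Kai loses. Payoff = 0 points.
Change = 0 points − 0 points = 0 points.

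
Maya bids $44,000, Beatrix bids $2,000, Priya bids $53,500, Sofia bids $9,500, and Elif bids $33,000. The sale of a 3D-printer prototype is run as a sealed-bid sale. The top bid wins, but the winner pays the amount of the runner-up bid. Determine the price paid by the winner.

The winner pays $44,000.

Sorted high to low: Priya $53,500, then Maya $44,000, then Elif $33,000, then Sofia $9,500, then Beatrix $2,000.
Priya has the highest bid, so Priya wins.
The second-highest bid is $44,000, so that is what Priya pays.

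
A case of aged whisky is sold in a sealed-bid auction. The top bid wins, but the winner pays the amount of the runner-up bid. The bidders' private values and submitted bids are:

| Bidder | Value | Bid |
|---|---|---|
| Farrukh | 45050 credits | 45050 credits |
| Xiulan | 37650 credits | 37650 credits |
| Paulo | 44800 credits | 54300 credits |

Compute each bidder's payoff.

Ordered from highest: Paulo 54300 credits > Farrukh 45050 credits > Xiulan 37650 credits.
Paulo has the top bid and wins; the price is the second-highest bid, 45050 credits.
Paulo's payoff = 44800 credits − 45050 credits = -250 credits. All other bidders lose, so their payoff is 0.

Farrukh 0 credits, Xiulan 0 credits, Paulo -250 credits.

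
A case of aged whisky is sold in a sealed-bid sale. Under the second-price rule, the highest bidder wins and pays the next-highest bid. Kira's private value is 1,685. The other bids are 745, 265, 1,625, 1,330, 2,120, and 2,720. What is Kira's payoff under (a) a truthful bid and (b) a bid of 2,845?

The highest competing bid is 2,720.
Bidding truthfully at 1,685: the top bid is 2,720 (a rival), so Kira loses. Payoff = 0.
Bidding 2,845: Kira has the top bid, wins, and pays the second-highest bid 2,720. Payoff = 1,685 − 2,720 = -1,035.

Truthful: 0; alternative: -1,035.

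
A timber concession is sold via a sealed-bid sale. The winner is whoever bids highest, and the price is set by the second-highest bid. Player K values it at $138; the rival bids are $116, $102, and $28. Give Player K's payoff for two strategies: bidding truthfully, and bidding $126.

Truthful: $22; alternative: $22.

The highest competing bid is $116.
Bidding truthfully at $138: Player K has the top bid, wins, and pays the second-highest bid $116. Payoff = $138 − $116 = $22.
Bidding $126: Player K has the top bid, wins, and pays the second-highest bid $116. Payoff = $138 − $116 = $22.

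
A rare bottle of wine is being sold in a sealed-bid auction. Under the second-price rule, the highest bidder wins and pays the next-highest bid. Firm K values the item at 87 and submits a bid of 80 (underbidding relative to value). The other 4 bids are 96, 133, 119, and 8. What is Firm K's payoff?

Highest competing bid: 133.
Firm K's bid 80 is not the highest, so Firm K loses, pays nothing, and earns zero payoff.

0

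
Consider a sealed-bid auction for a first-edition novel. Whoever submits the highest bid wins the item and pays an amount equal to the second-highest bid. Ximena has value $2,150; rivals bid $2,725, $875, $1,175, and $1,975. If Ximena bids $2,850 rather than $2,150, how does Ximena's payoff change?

Payoff change: -$575.

The highest competing bid is $2,725.
Bidding truthfully at $2,150: the top bid is $2,725 (a rival), so Ximena loses. Payoff = $0.
Bidding $2,850: Ximena has the top bid, wins, and pays the second-highest bid $2,725. Payoff = $2,150 − $2,725 = -$575.
Change = -$575 − $0 = -$575.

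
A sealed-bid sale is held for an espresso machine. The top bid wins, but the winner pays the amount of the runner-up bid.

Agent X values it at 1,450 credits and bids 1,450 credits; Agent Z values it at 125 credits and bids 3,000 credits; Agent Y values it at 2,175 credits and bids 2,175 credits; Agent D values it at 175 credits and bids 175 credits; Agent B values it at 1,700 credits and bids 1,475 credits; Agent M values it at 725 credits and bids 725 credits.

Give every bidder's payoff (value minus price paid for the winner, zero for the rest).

Payoffs: Agent X 0 credits, Agent Z -2,050 credits, Agent Y 0 credits, Agent D 0 credits, Agent B 0 credits, Agent M 0 credits.

Ranking the bids: Agent Z 3,000 credits, then Agent Y 2,175 credits, then Agent B 1,475 credits, then Agent X 1,450 credits, then Agent M 725 credits, then Agent D 175 credits.
Agent Z has the top bid and wins; the price is the second-highest bid, 2,175 credits.
Agent Z's payoff = 125 credits − 2,175 credits = -2,050 credits. All other bidders lose, so their payoff is 0.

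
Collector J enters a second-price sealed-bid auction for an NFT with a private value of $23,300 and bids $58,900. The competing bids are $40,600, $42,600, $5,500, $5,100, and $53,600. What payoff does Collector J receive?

Highest competing bid: $53,600.
Collector J's bid $58,900 is the highest overall, so Collector J wins and pays the second-highest bid, $53,600.
Payoff = value − price = $23,300 − $53,600 = -$30,300.

-$30,300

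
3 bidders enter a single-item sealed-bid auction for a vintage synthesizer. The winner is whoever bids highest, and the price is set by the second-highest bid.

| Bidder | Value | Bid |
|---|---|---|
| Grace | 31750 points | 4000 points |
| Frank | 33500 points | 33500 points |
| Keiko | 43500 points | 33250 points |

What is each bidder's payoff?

Ordered from highest: Frank 33500 points; Keiko 33250 points; Grace 4000 points.
Frank has the top bid and wins; the price is the second-highest bid, 33250 points.
Frank's payoff = 33500 points − 33250 points = 250 points. All other bidders lose, so their payoff is 0.

Grace 0 points, Frank 250 points, Keiko 0 points.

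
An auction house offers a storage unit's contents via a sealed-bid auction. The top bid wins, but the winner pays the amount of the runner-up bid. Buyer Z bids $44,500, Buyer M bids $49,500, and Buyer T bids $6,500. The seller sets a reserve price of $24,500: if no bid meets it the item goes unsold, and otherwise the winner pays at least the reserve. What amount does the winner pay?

Price paid: $44,500.

Ranking the bids: Buyer M $49,500 > Buyer Z $44,500 > Buyer T $6,500.
Buyer M has the highest bid, so Buyer M wins.
The second-highest bid is $44,500, which exceeds the reserve, so that sets the price.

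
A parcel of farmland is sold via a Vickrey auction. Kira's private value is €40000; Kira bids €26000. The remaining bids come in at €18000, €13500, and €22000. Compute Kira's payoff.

Highest competing bid: €22000.
Kira's bid €26000 is the highest overall, so Kira wins and pays the second-highest bid, €22000.
Payoff = value − price = €40000 − €22000 = €18000.

Payoff = €18000.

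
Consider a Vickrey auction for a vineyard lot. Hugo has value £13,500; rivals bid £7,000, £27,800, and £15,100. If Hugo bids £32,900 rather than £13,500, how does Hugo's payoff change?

Payoff change: -£14,300.

The highest competing bid is £27,800.
Bidding truthfully at £13,500: the top bid is £27,800 (a rival), so Hugo loses. Payoff = £0.
Bidding £32,900: Hugo has the top bid, wins, and pays the second-highest bid £27,800. Payoff = £13,500 − £27,800 = -£14,300.
Change = -£14,300 − £0 = -£14,300.
This is the dominant-strategy logic: truthful bidding weakly beats any alternative.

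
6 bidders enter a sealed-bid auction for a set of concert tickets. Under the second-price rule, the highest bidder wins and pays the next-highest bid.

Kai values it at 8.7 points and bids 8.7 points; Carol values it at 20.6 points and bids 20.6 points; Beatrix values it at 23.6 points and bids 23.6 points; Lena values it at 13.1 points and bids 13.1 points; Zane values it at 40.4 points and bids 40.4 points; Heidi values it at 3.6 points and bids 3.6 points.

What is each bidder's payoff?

Kai 0.0 points, Carol 0.0 points, Beatrix 0.0 points, Lena 0.0 points, Zane 16.8 points, Heidi 0.0 points.

Bids in descending order: Zane 40.4 points, then Beatrix 23.6 points, then Carol 20.6 points, then Lena 13.1 points, then Kai 8.7 points, then Heidi 3.6 points.
Zane has the top bid and wins; the price is the second-highest bid, 23.6 points.
Zane's payoff = 40.4 points − 23.6 points = 16.8 points. All other bidders lose, so their payoff is 0.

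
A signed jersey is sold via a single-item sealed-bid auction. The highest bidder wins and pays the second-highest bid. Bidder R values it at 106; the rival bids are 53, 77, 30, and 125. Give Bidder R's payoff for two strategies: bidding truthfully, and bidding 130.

(a) 0  (b) -19

The highest competing bid is 125.
Bidding truthfully at 106: the top bid is 125 (a rival), so Bidder R loses. Payoff = 0.
Bidding 130: Bidder R has the top bid, wins, and pays the second-highest bid 125. Payoff = 106 − 125 = -19.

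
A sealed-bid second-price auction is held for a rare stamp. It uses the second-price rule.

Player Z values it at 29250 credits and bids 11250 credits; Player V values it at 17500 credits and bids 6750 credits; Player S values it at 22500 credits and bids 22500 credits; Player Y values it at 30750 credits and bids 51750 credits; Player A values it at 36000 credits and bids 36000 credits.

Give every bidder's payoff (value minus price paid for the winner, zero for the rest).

Payoffs: Player Z 0 credits, Player V 0 credits, Player S 0 credits, Player Y -5250 credits, Player A 0 credits.

Ranking the bids: Player Y 51750 credits, then Player A 36000 credits, then Player S 22500 credits, then Player Z 11250 credits, then Player V 6750 credits.
Player Y has the top bid and wins; the price is the second-highest bid, 36000 credits.
Player Y's payoff = 30750 credits − 36000 credits = -5250 credits. All other bidders lose, so their payoff is 0.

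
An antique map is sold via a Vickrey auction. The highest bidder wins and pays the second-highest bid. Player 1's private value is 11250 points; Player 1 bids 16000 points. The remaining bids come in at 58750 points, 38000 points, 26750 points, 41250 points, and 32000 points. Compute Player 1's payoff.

The bidder's payoff: 0 points.

Highest competing bid: 58750 points.
Player 1's bid 16000 points is not the highest, so Player 1 loses, pays nothing, and earns zero payoff.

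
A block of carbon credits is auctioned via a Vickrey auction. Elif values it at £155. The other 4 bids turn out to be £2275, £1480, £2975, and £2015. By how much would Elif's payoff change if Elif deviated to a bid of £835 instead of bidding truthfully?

The highest competing bid is £2975.
Bidding truthfully at £155: the top bid is £2975 (a rival), so Elif loses. Payoff = £0.
Bidding £835: the top bid is £2975 (a rival), so Elif loses. Payoff = £0.
Change = £0 − £0 = £0.

Change in payoff: £0.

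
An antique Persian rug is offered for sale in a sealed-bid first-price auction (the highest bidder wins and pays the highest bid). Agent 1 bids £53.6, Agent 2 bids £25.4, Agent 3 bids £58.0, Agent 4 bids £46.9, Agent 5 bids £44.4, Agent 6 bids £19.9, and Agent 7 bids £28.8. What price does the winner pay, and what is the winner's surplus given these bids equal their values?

Price £58.0; surplus £0.0.

Ranking the bids: Agent 3 £58.0, then Agent 1 £53.6, then Agent 4 £46.9, then Agent 5 £44.4, then Agent 7 £28.8, then Agent 2 £25.4, then Agent 6 £19.9.
Agent 3 is the highest bidder, so Agent 3 wins.
Under the first-price rule, the price is the highest bid: £58.0.
Surplus = £58.0 − £58.0 = £0.0.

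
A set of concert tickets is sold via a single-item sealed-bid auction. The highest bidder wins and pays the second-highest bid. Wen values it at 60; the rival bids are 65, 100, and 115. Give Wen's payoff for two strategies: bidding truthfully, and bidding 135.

The highest competing bid is 115.
Bidding truthfully at 60: the top bid is 115 (a rival), so Wen loses. Payoff = 0.
Bidding 135: Wen has the top bid, wins, and pays the second-highest bid 115. Payoff = 60 − 115 = -55.
Deviating from a truthful bid can only lose payoff in a second-price auction — never gain.

Truthful: 0; alternative: -55.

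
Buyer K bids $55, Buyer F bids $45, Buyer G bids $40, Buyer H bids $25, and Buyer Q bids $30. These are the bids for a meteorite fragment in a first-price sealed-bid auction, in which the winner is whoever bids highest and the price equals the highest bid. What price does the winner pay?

Bids in descending order: Buyer K $55 > Buyer F $45 > Buyer G $40 > Buyer Q $30 > Buyer H $25.
Buyer K is the highest bidder, so Buyer K wins.
Under the first-price rule, the price is the highest bid: $55.

Price paid: $55.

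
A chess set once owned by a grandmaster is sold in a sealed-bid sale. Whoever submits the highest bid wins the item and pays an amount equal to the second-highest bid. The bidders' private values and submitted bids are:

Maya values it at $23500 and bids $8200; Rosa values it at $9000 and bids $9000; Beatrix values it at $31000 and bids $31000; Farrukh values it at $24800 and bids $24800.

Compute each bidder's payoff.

Maya $0, Rosa $0, Beatrix $6200, Farrukh $0.

Bids in descending order: Beatrix $31000; Farrukh $24800; Rosa $9000; Maya $8200.
Beatrix has the top bid and wins; the price is the second-highest bid, $24800.
Beatrix's payoff = $31000 − $24800 = $6200. All other bidders lose, so their payoff is 0.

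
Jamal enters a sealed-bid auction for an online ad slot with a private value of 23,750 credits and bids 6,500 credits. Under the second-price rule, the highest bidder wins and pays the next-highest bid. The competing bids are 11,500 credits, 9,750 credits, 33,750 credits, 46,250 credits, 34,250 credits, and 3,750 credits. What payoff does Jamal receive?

Jamal's payoff: 0 credits.

Highest competing bid: 46,250 credits.
Jamal's bid 6,500 credits is not the highest, so Jamal loses, pays nothing, and earns zero payoff.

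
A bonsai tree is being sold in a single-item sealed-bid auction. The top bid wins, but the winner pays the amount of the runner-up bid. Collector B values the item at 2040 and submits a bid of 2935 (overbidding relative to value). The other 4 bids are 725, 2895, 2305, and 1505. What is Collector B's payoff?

Payoff = -855.

Highest competing bid: 2895.
Collector B's bid 2935 is the highest overall, so Collector B wins and pays the second-highest bid, 2895.
Payoff = value − price = 2040 − 2895 = -855.
Overbidding won the item at a price above value — truthful bidding would have avoided this loss.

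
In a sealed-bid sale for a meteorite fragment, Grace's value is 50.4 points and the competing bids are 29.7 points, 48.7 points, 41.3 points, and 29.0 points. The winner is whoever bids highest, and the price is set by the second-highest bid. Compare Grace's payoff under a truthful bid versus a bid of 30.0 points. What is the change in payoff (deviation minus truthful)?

The highest competing bid is 48.7 points.
Bidding truthfully at 50.4 points: Grace has the top bid, wins, and pays the second-highest bid 48.7 points. Payoff = 50.4 points − 48.7 points = 1.7 points.
Bidding 30.0 points: the top bid is 48.7 points (a rival), so Grace loses. Payoff = 0.0 points.
Change = 0.0 points − 1.7 points = -1.7 points.

-1.7 points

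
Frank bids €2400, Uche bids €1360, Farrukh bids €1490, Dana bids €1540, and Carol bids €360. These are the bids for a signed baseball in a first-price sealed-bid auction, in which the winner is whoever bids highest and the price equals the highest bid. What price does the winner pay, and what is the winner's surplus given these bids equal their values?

The winner pays €2400 for a surplus of €0.

Sorted high to low: Frank €2400; Dana €1540; Farrukh €1490; Uche €1360; Carol €360.
Frank is the highest bidder, so Frank wins.
Under the first-price rule, the price is the highest bid: €2400.
Surplus = €2400 − €2400 = €0.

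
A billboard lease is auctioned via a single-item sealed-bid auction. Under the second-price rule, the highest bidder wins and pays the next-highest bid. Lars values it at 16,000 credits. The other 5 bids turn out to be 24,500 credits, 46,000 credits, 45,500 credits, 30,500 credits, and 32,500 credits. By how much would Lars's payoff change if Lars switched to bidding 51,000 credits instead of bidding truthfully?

The highest competing bid is 46,000 credits.
Bidding truthfully at 16,000 credits: the top bid is 46,000 credits (a rival), so Lars loses. Payoff = 0 credits.
Bidding 51,000 credits: Lars has the top bid, wins, and pays the second-highest bid 46,000 credits. Payoff = 16,000 credits − 46,000 credits = -30,000 credits.
Change = -30,000 credits − 0 credits = -30,000 credits.
This is the dominant-strategy logic: truthful bidding weakly beats any alternative.

Payoff change: -30,000 credits.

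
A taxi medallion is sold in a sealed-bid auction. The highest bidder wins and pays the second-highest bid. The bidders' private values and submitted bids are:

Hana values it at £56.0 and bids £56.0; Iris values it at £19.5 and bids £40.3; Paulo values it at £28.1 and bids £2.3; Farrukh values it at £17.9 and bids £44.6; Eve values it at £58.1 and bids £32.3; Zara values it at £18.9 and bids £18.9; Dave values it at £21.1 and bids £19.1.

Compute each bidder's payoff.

Bids in descending order: Hana £56.0; Farrukh £44.6; Iris £40.3; Eve £32.3; Dave £19.1; Zara £18.9; Paulo £2.3.
Hana has the top bid and wins; the price is the second-highest bid, £44.6.
Hana's payoff = £56.0 − £44.6 = £11.4. All other bidders lose, so their payoff is 0.

Payoffs: Hana £11.4, Iris £0.0, Paulo £0.0, Farrukh £0.0, Eve £0.0, Zara £0.0, Dave £0.0.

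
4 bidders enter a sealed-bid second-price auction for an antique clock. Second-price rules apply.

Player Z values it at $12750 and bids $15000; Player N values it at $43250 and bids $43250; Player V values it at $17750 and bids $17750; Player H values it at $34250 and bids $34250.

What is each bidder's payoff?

Player Z $0, Player N $9000, Player V $0, Player H $0.

Ranking the bids: Player N $43250, then Player H $34250, then Player V $17750, then Player Z $15000.
Player N has the top bid and wins; the price is the second-highest bid, $34250.
Player N's payoff = $43250 − $34250 = $9000. All other bidders lose, so their payoff is 0.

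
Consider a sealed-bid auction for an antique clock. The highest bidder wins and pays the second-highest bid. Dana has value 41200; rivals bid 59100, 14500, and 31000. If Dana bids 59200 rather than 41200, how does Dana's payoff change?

Change in payoff: -17900.

The highest competing bid is 59100.
Bidding truthfully at 41200: the top bid is 59100 (a rival), so Dana loses. Payoff = 0.
Bidding 59200: Dana has the top bid, wins, and pays the second-highest bid 59100. Payoff = 41200 − 59100 = -17900.
Change = -17900 − 0 = -17900.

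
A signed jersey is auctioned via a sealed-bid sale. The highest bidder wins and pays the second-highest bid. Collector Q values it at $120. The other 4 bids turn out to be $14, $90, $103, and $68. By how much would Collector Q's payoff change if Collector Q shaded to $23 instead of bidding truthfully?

-$17

The highest competing bid is $103.
Bidding truthfully at $120: Collector Q has the top bid, wins, and pays the second-highest bid $103. Payoff = $120 − $103 = $17.
Bidding $23: the top bid is $103 (a rival), so Collector Q loses. Payoff = $0.
Change = $0 − $17 = -$17.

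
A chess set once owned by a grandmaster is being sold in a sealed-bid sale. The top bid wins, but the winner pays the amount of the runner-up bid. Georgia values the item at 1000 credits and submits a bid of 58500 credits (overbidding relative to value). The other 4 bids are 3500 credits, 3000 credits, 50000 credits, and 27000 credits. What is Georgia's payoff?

-49000 credits

Highest competing bid: 50000 credits.
Georgia's bid 58500 credits is the highest overall, so Georgia wins and pays the second-highest bid, 50000 credits.
Payoff = value − price = 1000 credits − 50000 credits = -49000 credits.
Overbidding won the item at a price above value — truthful bidding would have avoided this loss.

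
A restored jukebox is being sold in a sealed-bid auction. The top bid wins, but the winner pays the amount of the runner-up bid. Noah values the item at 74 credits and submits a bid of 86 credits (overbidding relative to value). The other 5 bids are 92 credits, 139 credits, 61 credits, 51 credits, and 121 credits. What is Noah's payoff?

Highest competing bid: 139 credits.
Noah's bid 86 credits is not the highest, so Noah loses, pays nothing, and earns zero payoff.

Noah's payoff: 0 credits.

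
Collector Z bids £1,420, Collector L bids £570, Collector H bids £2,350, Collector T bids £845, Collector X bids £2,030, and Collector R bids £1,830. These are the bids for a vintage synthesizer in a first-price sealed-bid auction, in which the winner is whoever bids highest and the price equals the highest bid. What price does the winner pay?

Ordered from highest: Collector H £2,350 > Collector X £2,030 > Collector R £1,830 > Collector Z £1,420 > Collector T £845 > Collector L £570.
Collector H is the highest bidder, so Collector H wins.
Under the first-price rule, the price is the highest bid: £2,350.

The winner pays £2,350.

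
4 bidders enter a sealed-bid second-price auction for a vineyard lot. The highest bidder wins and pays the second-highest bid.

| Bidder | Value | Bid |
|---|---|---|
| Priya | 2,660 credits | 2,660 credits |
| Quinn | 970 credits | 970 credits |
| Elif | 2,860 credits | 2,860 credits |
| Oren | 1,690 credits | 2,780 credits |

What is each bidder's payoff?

Ordered from highest: Elif 2,860 credits > Oren 2,780 credits > Priya 2,660 credits > Quinn 970 credits.
Elif has the top bid and wins; the price is the second-highest bid, 2,780 credits.
Elif's payoff = 2,860 credits − 2,780 credits = 80 credits. All other bidders lose, so their payoff is 0.

Priya 0 credits, Quinn 0 credits, Elif 80 credits, Oren 0 credits.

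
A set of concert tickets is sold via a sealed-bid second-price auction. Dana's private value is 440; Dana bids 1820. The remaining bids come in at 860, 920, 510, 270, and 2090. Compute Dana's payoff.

Highest competing bid: 2090.
Dana's bid 1820 is not the highest, so Dana loses, pays nothing, and earns zero payoff.

0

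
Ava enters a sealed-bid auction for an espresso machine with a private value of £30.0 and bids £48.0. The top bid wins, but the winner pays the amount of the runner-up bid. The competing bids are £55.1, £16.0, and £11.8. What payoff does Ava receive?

£0.0

Highest competing bid: £55.1.
Ava's bid £48.0 is not the highest, so Ava loses, pays nothing, and earns zero payoff.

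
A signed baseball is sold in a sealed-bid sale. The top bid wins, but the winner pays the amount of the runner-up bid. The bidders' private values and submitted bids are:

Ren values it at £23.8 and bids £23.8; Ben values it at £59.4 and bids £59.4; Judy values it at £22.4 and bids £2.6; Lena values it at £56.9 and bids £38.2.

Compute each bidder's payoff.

Ren £0.0, Ben £21.2, Judy £0.0, Lena £0.0.

Ordered from highest: Ben £59.4, then Lena £38.2, then Ren £23.8, then Judy £2.6.
Ben has the top bid and wins; the price is the second-highest bid, £38.2.
Ben's payoff = £59.4 − £38.2 = £21.2. All other bidders lose, so their payoff is 0.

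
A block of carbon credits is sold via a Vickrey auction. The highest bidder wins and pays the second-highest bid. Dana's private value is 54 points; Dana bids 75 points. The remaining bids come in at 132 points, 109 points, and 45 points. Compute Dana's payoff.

Highest competing bid: 132 points.
Dana's bid 75 points is not the highest, so Dana loses, pays nothing, and earns zero payoff.

Dana's payoff: 0 points.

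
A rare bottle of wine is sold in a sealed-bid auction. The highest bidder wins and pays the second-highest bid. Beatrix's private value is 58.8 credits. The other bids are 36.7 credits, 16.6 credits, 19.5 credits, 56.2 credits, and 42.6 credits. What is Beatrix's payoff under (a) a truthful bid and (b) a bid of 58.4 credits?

The highest competing bid is 56.2 credits.
Bidding truthfully at 58.8 credits: Beatrix has the top bid, wins, and pays the second-highest bid 56.2 credits. Payoff = 58.8 credits − 56.2 credits = 2.6 credits.
Bidding 58.4 credits: Beatrix has the top bid, wins, and pays the second-highest bid 56.2 credits. Payoff = 58.8 credits − 56.2 credits = 2.6 credits.

Truthful: 2.6 credits; alternative: 2.6 credits.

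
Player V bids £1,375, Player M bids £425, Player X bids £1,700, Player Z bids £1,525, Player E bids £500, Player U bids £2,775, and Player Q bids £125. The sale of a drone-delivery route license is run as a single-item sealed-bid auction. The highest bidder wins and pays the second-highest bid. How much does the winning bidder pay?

£1,700

Bids in descending order: Player U £2,775; Player X £1,700; Player Z £1,525; Player V £1,375; Player E £500; Player M £425; Player Q £125.
Player U has the highest bid, so Player U wins.
The second-highest bid is £1,700, so that is what Player U pays.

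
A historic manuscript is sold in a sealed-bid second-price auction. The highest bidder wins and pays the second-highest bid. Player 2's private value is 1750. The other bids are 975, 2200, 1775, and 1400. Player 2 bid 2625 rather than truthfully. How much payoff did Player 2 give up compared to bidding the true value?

The highest competing bid is 2200.
Bidding truthfully at 1750: the top bid is 2200 (a rival), so Player 2 loses. Payoff = 0.
Bidding 2625: Player 2 has the top bid, wins, and pays the second-highest bid 2200. Payoff = 1750 − 2200 = -450.
Regret = truthful payoff − actual payoff = 0 − -450 = 450.
This is the dominant-strategy logic: truthful bidding weakly beats any alternative.

450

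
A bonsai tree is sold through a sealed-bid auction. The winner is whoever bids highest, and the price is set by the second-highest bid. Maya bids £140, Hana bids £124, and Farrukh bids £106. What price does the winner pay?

£124

Ranking the bids: Maya £140; Hana £124; Farrukh £106.
Maya has the highest bid, so Maya wins.
The second-highest bid is £124, so that is what Maya pays.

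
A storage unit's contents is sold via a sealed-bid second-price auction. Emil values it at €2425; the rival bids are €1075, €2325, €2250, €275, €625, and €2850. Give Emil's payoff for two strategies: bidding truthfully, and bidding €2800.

The highest competing bid is €2850.
Bidding truthfully at €2425: the top bid is €2850 (a rival), so Emil loses. Payoff = €0.
Bidding €2800: the top bid is €2850 (a rival), so Emil loses. Payoff = €0.
The bid only affects whether you win, not the price — here both bids land on the same side of the top rival bid, so the deviation is payoff-neutral.

Truthful: €0; alternative: €0.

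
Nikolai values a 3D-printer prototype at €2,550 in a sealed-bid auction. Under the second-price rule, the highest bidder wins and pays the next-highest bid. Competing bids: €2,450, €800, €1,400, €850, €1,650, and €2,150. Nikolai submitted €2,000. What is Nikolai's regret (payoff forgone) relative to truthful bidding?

The highest competing bid is €2,450.
Bidding truthfully at €2,550: Nikolai has the top bid, wins, and pays the second-highest bid €2,450. Payoff = €2,550 − €2,450 = €100.
Bidding €2,000: the top bid is €2,450 (a rival), so Nikolai loses. Payoff = €0.
Regret = truthful payoff − actual payoff = €100 − €0 = €100.

Regret: €100.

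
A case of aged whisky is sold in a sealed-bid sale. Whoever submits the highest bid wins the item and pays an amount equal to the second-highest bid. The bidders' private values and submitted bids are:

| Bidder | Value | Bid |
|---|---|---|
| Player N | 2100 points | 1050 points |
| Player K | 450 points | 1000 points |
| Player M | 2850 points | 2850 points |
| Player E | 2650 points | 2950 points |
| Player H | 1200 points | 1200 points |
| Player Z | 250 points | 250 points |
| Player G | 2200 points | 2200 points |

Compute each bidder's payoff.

Ordered from highest: Player E 2950 points; Player M 2850 points; Player G 2200 points; Player H 1200 points; Player N 1050 points; Player K 1000 points; Player Z 250 points.
Player E has the top bid and wins; the price is the second-highest bid, 2850 points.
Player E's payoff = 2650 points − 2850 points = -200 points. All other bidders lose, so their payoff is 0.

Payoffs: Player N 0 points, Player K 0 points, Player M 0 points, Player E -200 points, Player H 0 points, Player Z 0 points, Player G 0 points.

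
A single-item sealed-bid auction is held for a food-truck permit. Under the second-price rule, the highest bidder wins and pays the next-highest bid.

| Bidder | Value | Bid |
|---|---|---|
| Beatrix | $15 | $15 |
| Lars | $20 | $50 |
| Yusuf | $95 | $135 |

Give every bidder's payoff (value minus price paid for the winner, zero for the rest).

Beatrix $0, Lars $0, Yusuf $45.

Ordered from highest: Yusuf $135, then Lars $50, then Beatrix $15.
Yusuf has the top bid and wins; the price is the second-highest bid, $50.
Yusuf's payoff = $95 − $50 = $45. All other bidders lose, so their payoff is 0.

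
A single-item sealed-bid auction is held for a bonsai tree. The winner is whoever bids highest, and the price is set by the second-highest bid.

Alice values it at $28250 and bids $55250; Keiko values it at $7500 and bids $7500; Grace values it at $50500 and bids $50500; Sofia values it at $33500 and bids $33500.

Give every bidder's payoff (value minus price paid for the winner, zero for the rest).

Sorted high to low: Alice $55250; Grace $50500; Sofia $33500; Keiko $7500.
Alice has the top bid and wins; the price is the second-highest bid, $50500.
Alice's payoff = $28250 − $50500 = -$22250. All other bidders lose, so their payoff is 0.

Alice -$22250, Keiko $0, Grace $0, Sofia $0.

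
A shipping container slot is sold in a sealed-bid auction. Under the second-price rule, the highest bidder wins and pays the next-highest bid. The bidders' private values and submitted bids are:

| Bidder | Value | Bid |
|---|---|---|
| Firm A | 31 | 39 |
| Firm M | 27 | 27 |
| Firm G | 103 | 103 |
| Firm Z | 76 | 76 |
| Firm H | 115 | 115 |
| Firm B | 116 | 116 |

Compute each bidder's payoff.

Firm A 0, Firm M 0, Firm G 0, Firm Z 0, Firm H 0, Firm B 1.

Bids in descending order: Firm B 116, then Firm H 115, then Firm G 103, then Firm Z 76, then Firm A 39, then Firm M 27.
Firm B has the top bid and wins; the price is the second-highest bid, 115.
Firm B's payoff = 116 − 115 = 1. All other bidders lose, so their payoff is 0.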